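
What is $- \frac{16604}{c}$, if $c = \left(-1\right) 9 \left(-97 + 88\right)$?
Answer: $- \frac{16604}{81} \approx -204.99$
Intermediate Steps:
$c = 81$ ($c = \left(-9\right) \left(-9\right) = 81$)
$- \frac{16604}{c} = - \frac{16604}{81}$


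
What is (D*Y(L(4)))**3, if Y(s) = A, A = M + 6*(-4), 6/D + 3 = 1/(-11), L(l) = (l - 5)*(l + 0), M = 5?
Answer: 246491883/4913 ≈ 50171.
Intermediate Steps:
L(l) = l*(-5 + l) (L(l) = (-5 + l)*l = l*(-5 + l))
D = -33/17 (D = 6/(-3 + 1/(-11)) = 6/(-3 - 1/11) = 6/(-34/11) = 6*(-11/34) = -33/17 ≈ -1.9412)
A = -19 (A = 5 + 6*(-4) = 5 - 24 = -19)
Y(s) = -19
(D*Y(L(4)))**3 = (-33/17*(-19))**3 = (627/17)**3 = 246491883/4913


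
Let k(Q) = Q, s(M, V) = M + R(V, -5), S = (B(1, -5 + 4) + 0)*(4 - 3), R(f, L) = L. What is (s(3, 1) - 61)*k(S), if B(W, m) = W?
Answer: -63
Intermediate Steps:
S = 1 (S = (1 + 0)*(4 - 3) = 1*1 = 1)
s(M, V) = -5 + M (s(M, V) = M - 5 = -5 + M)
(s(3, 1) - 61)*k(S) = ((-5 + 3) - 61)*1 = (-2 - 61)*1 = -63*1 = -63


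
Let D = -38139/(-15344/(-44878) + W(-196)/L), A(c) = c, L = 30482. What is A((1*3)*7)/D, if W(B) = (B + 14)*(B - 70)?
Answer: -4620611702/4347754453687 ≈ -0.0010628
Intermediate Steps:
W(B) = (-70 + B)*(14 + B) (W(B) = (14 + B)*(-70 + B) = (-70 + B)*(14 + B))
D = -13043263361061/660087386 (D = -38139/(-15344/(-44878) + (-980 + (-196)² - 56*(-196))/30482) = -38139/(-15344*(-1/44878) + (-980 + 38416 + 10976)*(1/30482)) = -38139/(7672/22439 + 48412*(1/30482)) = -38139/(7672/22439 + 24206/15241) = -38139/660087386/341992799 = -38139*341992799/660087386 = -13043263361061/660087386 ≈ -19760.)
A((1*3)*7)/D = ((1*3)*7)/(-13043263361061/660087386) = (3*7)*(-660087386/13043263361061) = 21*(-660087386/13043263361061) = -4620611702/4347754453687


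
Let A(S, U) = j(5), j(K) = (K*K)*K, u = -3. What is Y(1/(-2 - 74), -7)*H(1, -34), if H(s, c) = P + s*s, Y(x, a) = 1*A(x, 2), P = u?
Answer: -250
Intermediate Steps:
P = -3
j(K) = K**3 (j(K) = K**2*K = K**3)
A(S, U) = 125 (A(S, U) = 5**3 = 125)
Y(x, a) = 125 (Y(x, a) = 1*125 = 125)
H(s, c) = -3 + s**2 (H(s, c) = -3 + s*s = -3 + s**2)
Y(1/(-2 - 74), -7)*H(1, -34) = 125*(-3 + 1**2) = 125*(-3 + 1) = 125*(-2) = -250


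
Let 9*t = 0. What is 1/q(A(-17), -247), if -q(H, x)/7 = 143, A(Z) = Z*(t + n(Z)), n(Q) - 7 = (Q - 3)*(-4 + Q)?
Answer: -1/1001 ≈ -0.00099900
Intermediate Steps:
t = 0 (t = (⅑)*0 = 0)
n(Q) = 7 + (-4 + Q)*(-3 + Q) (n(Q) = 7 + (Q - 3)*(-4 + Q) = 7 + (-3 + Q)*(-4 + Q) = 7 + (-4 + Q)*(-3 + Q))
A(Z) = Z*(19 + Z² - 7*Z) (A(Z) = Z*(0 + (19 + Z² - 7*Z)) = Z*(19 + Z² - 7*Z))
q(H, x) = -1001 (q(H, x) = -7*143 = -1001)
1/q(A(-17), -247) = 1/(-1001) = -1/1001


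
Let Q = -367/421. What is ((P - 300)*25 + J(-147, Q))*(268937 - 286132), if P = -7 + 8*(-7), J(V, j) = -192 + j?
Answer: 67091003930/421 ≈ 1.5936e+8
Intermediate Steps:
Q = -367/421 (Q = -367*1/421 = -367/421 ≈ -0.87173)
P = -63 (P = -7 - 56 = -63)
((P - 300)*25 + J(-147, Q))*(268937 - 286132) = ((-63 - 300)*25 + (-192 - 367/421))*(268937 - 286132) = (-363*25 - 81199/421)*(-17195) = (-9075 - 81199/421)*(-17195) = -3901774/421*(-17195) = 67091003930/421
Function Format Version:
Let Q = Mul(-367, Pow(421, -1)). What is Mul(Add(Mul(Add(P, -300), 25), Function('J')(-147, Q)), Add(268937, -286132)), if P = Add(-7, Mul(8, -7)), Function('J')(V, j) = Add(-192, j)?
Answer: Rational(67091003930, 421) ≈ 1.5936e+8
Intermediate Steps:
Q = Rational(-367, 421) (Q = Mul(-367, Rational(1, 421)) = Rational(-367, 421) ≈ -0.87173)
P = -63 (P = Add(-7, -56) = -63)
Mul(Add(Mul(Add(P, -300), 25), Function('J')(-147, Q)), Add(268937, -286132)) = Mul(Add(Mul(Add(-63, -300), 25), Add(-192, Rational(-367, 421))), Add(268937, -286132)) = Mul(Add(Mul(-363, 25), Rational(-81199, 421)), -17195) = Mul(Add(-9075, Rational(-81199, 421)), -17195) = Mul(Rational(-3901774, 421), -17195) = Rational(67091003930, 421)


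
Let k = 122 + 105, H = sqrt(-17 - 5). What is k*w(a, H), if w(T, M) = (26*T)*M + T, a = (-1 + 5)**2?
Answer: 3632 + 94432*I*sqrt(22) ≈ 3632.0 + 4.4293e+5*I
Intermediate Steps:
H = I*sqrt(22) (H = sqrt(-22) = I*sqrt(22) ≈ 4.6904*I)
a = 16 (a = 4**2 = 16)
w(T, M) = T + 26*M*T (w(T, M) = 26*M*T + T = T + 26*M*T)
k = 227
k*w(a, H) = 227*(16*(1 + 26*(I*sqrt(22)))) = 227*(16*(1 + 26*I*sqrt(22))) = 227*(16 + 416*I*sqrt(22)) = 3632 + 94432*I*sqrt(22)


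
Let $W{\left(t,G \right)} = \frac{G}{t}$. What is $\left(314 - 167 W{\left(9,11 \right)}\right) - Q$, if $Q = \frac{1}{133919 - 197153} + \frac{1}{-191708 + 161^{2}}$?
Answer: $\frac{1152006676939}{10483375158} \approx 109.89$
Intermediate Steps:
$Q = - \frac{229021}{10483375158}$ ($Q = \frac{1}{-63234} + \frac{1}{-191708 + 25921} = - \frac{1}{63234} + \frac{1}{-165787} = - \frac{1}{63234} - \frac{1}{165787} = - \frac{229021}{10483375158} \approx -2.1846 \cdot 10^{-5}$)
$\left(314 - 167 W{\left(9,11 \right)}\right) - Q = \left(314 - 167 \cdot \frac{11}{9}\right) - - \frac{229021}{10483375158} = \left(314 - 167 \cdot 11 \cdot \frac{1}{9}\right) + \frac{229021}{10483375158} = \left(314 - \frac{1837}{9}\right) + \frac{229021}{10483375158} = \frac{989}{9} + \frac{229021}{10483375158} = \frac{1152006676939}{10483375158}$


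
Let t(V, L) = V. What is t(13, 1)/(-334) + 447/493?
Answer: 142889/164662 ≈ 0.86777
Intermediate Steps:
t(13, 1)/(-334) + 447/493 = 13/(-334) + 447/493 = 13*(-1/334) + 447*(1/493) = -13/334 + 447/493 = 142889/164662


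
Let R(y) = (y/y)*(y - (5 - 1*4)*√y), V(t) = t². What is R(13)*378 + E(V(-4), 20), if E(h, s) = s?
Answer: 4934 - 378*√13 ≈ 3571.1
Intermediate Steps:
R(y) = y - √y (R(y) = 1*(y - (5 - 4)*√y) = 1*(y - √y) = y - √y)
R(13)*378 + E(V(-4), 20) = (13 - √13)*378 + 20 = (4914 - 378*√13) + 20 = 4934 - 378*√13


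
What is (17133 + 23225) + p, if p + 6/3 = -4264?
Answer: 36092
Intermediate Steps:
p = -4266 (p = -2 - 4264 = -4266)
(17133 + 23225) + p = (17133 + 23225) - 4266 = 40358 - 4266 = 36092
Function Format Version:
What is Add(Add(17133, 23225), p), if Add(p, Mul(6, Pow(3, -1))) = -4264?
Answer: 36092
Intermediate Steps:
p = -4266 (p = Add(-2, -4264) = -4266)
Add(Add(17133, 23225), p) = Add(Add(17133, 23225), -4266) = Add(40358, -4266) = 36092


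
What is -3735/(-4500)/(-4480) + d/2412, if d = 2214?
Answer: 27546439/30016000 ≈ 0.91773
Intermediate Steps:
-3735/(-4500)/(-4480) + d/2412 = -3735/(-4500)/(-4480) + 2214/2412 = -3735*(-1/4500)*(-1/4480) + 2214*(1/2412) = (83/100)*(-1/4480) + 123/134 = -83/448000 + 123/134 = 27546439/30016000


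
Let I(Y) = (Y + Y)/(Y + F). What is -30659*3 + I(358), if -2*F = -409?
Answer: -103472693/1125 ≈ -91976.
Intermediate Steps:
F = 409/2 (F = -½*(-409) = 409/2 ≈ 204.50)
I(Y) = 2*Y/(409/2 + Y) (I(Y) = (Y + Y)/(Y + 409/2) = (2*Y)/(409/2 + Y) = 2*Y/(409/2 + Y))
-30659*3 + I(358) = -30659*3 + 4*358/(409 + 2*358) = -91977 + 4*358/(409 + 716) = -91977 + 4*358/1125 = -91977 + 4*358*(1/1125) = -91977 + 1432/1125 = -103472693/1125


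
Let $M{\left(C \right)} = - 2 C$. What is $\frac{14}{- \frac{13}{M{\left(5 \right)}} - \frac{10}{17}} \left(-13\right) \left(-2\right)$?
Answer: $\frac{61880}{121} \approx 511.4$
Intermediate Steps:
$\frac{14}{- \frac{13}{M{\left(5 \right)}} - \frac{10}{17}} \left(-13\right) \left(-2\right) = \frac{14}{- \frac{13}{\left(-2\right) 5} - \frac{10}{17}} \left(-13\right) \left(-2\right) = \frac{14}{- \frac{13}{-10} - \frac{10}{17}} \left(-13\right) \left(-2\right) = \frac{14}{\left(-13\right) \left(- \frac{1}{10}\right) - \frac{10}{17}} \left(-13\right) \left(-2\right) = \frac{14}{\frac{13}{10} - \frac{10}{17}} \left(-13\right) \left(-2\right) = \frac{14}{\frac{121}{170}} \left(-13\right) \left(-2\right) = 14 \cdot \frac{170}{121} \left(-13\right) \left(-2\right) = \frac{2380}{121} \left(-13\right) \left(-2\right) = \left(- \frac{30940}{121}\right) \left(-2\right) = \frac{61880}{121}$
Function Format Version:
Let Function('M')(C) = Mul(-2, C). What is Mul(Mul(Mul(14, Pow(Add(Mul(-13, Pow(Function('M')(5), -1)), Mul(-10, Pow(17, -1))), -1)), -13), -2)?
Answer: Rational(61880, 121) ≈ 511.40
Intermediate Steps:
Mul(Mul(Mul(14, Pow(Add(Mul(-13, Pow(Function('M')(5), -1)), Mul(-10, Pow(17, -1))), -1)), -13), -2) = Mul(Mul(Mul(14, Pow(Add(Mul(-13, Pow(Mul(-2, 5), -1)), Mul(-10, Pow(17, -1))), -1)), -13), -2) = Mul(Mul(Mul(14, Pow(Add(Mul(-13, Pow(-10, -1)), Mul(-10, Rational(1, 17))), -1)), -13), -2) = Mul(Mul(Mul(14, Pow(Add(Mul(-13, Rational(-1, 10)), Rational(-10, 17)), -1)), -13), -2) = Mul(Mul(Mul(14, Pow(Add(Rational(13, 10), Rational(-10, 17)), -1)), -13), -2) = Mul(Mul(Mul(14, Pow(Rational(121, 170), -1)), -13), -2) = Mul(Mul(Mul(14, Rational(170, 121)), -13), -2) = Mul(Mul(Rational(2380, 121), -13), -2) = Mul(Rational(-30940, 121), -2) = Rational(61880, 121)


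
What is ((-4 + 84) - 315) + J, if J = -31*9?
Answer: -514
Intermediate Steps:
J = -279
((-4 + 84) - 315) + J = ((-4 + 84) - 315) - 279 = (80 - 315) - 279 = -235 - 279 = -514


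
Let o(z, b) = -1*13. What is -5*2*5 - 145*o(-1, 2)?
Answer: 1835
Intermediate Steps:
o(z, b) = -13
-5*2*5 - 145*o(-1, 2) = -5*2*5 - 145*(-13) = -10*5 + 1885 = -50 + 1885 = 1835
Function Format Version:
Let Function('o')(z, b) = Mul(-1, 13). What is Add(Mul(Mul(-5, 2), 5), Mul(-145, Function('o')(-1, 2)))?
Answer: 1835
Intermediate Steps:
Function('o')(z, b) = -13
Add(Mul(Mul(-5, 2), 5), Mul(-145, Function('o')(-1, 2))) = Add(Mul(Mul(-5, 2), 5), Mul(-145, -13)) = Add(Mul(-10, 5), 1885) = Add(-50, 1885) = 1835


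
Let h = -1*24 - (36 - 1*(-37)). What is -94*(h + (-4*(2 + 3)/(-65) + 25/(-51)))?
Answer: 6056608/663 ≈ 9135.2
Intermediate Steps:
h = -97 (h = -24 - (36 + 37) = -24 - 1*73 = -24 - 73 = -97)
-94*(h + (-4*(2 + 3)/(-65) + 25/(-51))) = -94*(-97 + (-4*(2 + 3)/(-65) + 25/(-51))) = -94*(-97 + (-4*5*(-1/65) + 25*(-1/51))) = -94*(-97 + (-20*(-1/65) - 25/51)) = -94*(-97 + (4/13 - 25/51)) = -94*(-97 - 121/663) = -94*(-64432/663) = 6056608/663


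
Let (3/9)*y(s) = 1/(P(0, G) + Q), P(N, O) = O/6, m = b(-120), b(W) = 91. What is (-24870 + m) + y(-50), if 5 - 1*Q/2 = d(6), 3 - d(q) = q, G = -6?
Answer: -123894/5 ≈ -24779.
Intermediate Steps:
d(q) = 3 - q
m = 91
P(N, O) = O/6 (P(N, O) = O*(1/6) = O/6)
Q = 16 (Q = 10 - 2*(3 - 1*6) = 10 - 2*(3 - 6) = 10 - 2*(-3) = 10 + 6 = 16)
y(s) = 1/5 (y(s) = 3/((1/6)*(-6) + 16) = 3/(-1 + 16) = 3/15 = 3*(1/15) = 1/5)
(-24870 + m) + y(-50) = (-24870 + 91) + 1/5 = -24779 + 1/5 = -123894/5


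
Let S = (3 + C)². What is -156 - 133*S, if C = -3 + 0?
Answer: -156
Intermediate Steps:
C = -3
S = 0 (S = (3 - 3)² = 0² = 0)
-156 - 133*S = -156 - 133*0 = -156 + 0 = -156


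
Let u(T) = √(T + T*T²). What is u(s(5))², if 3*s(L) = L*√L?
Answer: 670*√5/27 ≈ 55.488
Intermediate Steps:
s(L) = L^(3/2)/3 (s(L) = (L*√L)/3 = L^(3/2)/3)
u(T) = √(T + T³)
u(s(5))² = (√(5^(3/2)/3 + (5^(3/2)/3)³))² = (√((5*√5)/3 + ((5*√5)/3)³))² = (√(5*√5/3 + (5*√5/3)³))² = (√(5*√5/3 + 625*√5/27))² = (√(670*√5/27))² = (3^(¾)*375^(¼)*√402/27)² = 670*√5/27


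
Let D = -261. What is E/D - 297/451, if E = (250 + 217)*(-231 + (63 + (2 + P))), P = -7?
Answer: 3305384/10701 ≈ 308.89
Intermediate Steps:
E = -80791 (E = (250 + 217)*(-231 + (63 + (2 - 7))) = 467*(-231 + (63 - 5)) = 467*(-231 + 58) = 467*(-173) = -80791)
E/D - 297/451 = -80791/(-261) - 297/451 = -80791*(-1/261) - 297*1/451 = 80791/261 - 27/41 = 3305384/10701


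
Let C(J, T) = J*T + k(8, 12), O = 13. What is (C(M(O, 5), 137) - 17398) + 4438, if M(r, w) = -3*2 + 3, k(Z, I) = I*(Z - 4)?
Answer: -13323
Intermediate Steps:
k(Z, I) = I*(-4 + Z)
M(r, w) = -3 (M(r, w) = -6 + 3 = -3)
C(J, T) = 48 + J*T (C(J, T) = J*T + 12*(-4 + 8) = J*T + 12*4 = J*T + 48 = 48 + J*T)
(C(M(O, 5), 137) - 17398) + 4438 = ((48 - 3*137) - 17398) + 4438 = ((48 - 411) - 17398) + 4438 = (-363 - 17398) + 4438 = -17761 + 4438 = -13323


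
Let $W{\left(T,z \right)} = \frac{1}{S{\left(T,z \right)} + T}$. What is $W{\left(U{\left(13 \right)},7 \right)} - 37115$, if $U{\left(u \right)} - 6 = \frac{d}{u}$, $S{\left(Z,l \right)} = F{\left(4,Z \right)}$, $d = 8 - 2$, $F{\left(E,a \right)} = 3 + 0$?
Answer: $- \frac{4565132}{123} \approx -37115.0$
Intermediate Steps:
$F{\left(E,a \right)} = 3$
$d = 6$ ($d = 8 - 2 = 6$)
$S{\left(Z,l \right)} = 3$
$U{\left(u \right)} = 6 + \frac{6}{u}$
$W{\left(T,z \right)} = \frac{1}{3 + T}$
$W{\left(U{\left(13 \right)},7 \right)} - 37115 = \frac{1}{3 + \left(6 + \frac{6}{13}\right)} - 37115 = \frac{1}{3 + \frac{84}{13}} - 37115 = \frac{1}{\frac{123}{13}} - 37115 = \frac{13}{123} - 37115 = - \frac{4565132}{123}$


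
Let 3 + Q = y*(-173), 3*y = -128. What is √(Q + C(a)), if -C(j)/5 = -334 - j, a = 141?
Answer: 2*√21945/3 ≈ 98.759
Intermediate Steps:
y = -128/3 (y = (⅓)*(-128) = -128/3 ≈ -42.667)
Q = 22135/3 (Q = -3 - 128/3*(-173) = -3 + 22144/3 = 22135/3 ≈ 7378.3)
C(j) = 1670 + 5*j (C(j) = -5*(-334 - j) = 1670 + 5*j)
√(Q + C(a)) = √(22135/3 + (1670 + 5*141)) = √(22135/3 + (1670 + 705)) = √(22135/3 + 2375) = √(29260/3) = 2*√21945/3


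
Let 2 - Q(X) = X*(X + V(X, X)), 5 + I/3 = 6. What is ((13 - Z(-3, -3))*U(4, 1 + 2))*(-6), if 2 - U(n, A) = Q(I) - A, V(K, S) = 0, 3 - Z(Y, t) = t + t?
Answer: -288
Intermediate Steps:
I = 3 (I = -15 + 3*6 = -15 + 18 = 3)
Z(Y, t) = 3 - 2*t (Z(Y, t) = 3 - (t + t) = 3 - 2*t)
Q(X) = 2 - X**2 (Q(X) = 2 - X*(X + 0) = 2 - X*X = 2 - X**2)
U(n, A) = 9 + A (U(n, A) = 2 - ((2 - 1*3**2) - A) = 2 - ((2 - 1*9) - A) = 2 - ((2 - 9) - A) = 2 - (-7 - A) = 2 + (7 + A) = 9 + A)
((13 - Z(-3, -3))*U(4, 1 + 2))*(-6) = ((13 - (3 - 2*(-3)))*(9 + (1 + 2)))*(-6) = ((13 - (3 + 6))*(9 + 3))*(-6) = ((13 - 1*9)*12)*(-6) = ((13 - 9)*12)*(-6) = (4*12)*(-6) = 48*(-6) = -288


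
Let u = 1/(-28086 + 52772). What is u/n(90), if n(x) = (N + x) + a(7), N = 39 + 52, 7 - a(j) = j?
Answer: 1/4468166 ≈ 2.2381e-7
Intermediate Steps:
a(j) = 7 - j
N = 91
n(x) = 91 + x (n(x) = (91 + x) + (7 - 1*7) = (91 + x) + (7 - 7) = (91 + x) + 0 = 91 + x)
u = 1/24686 ≈ 4.0509e-5
u/n(90) = 1/(24686*(91 + 90)) = (1/24686)/181 = (1/24686)*(1/181) = 1/4468166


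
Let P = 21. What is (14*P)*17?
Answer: 4998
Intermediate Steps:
(14*P)*17 = (14*21)*17 = 294*17 = 4998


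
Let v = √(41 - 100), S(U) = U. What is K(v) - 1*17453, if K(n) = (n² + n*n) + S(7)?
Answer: -17564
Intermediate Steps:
v = I*√59 (v = √(-59) = I*√59 ≈ 7.6811*I)
K(n) = 7 + 2*n² (K(n) = (n² + n*n) + 7 = (n² + n²) + 7 = 2*n² + 7 = 7 + 2*n²)
K(v) - 1*17453 = (7 + 2*(I*√59)²) - 1*17453 = (7 + 2*(-59)) - 17453 = (7 - 118) - 17453 = -111 - 17453 = -17564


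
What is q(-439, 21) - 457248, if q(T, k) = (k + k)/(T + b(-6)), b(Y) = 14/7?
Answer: -199817418/437 ≈ -4.5725e+5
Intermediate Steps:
b(Y) = 2 (b(Y) = 14*(1/7) = 2)
q(T, k) = 2*k/(2 + T) (q(T, k) = (k + k)/(T + 2) = (2*k)/(2 + T) = 2*k/(2 + T))
q(-439, 21) - 457248 = 2*21/(2 - 439) - 457248 = 2*21/(-437) - 457248 = 2*21*(-1/437) - 457248 = -42/437 - 457248 = -199817418/437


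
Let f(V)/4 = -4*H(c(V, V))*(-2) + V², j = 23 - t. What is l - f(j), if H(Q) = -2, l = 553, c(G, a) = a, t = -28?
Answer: -9787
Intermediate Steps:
j = 51 (j = 23 - 1*(-28) = 23 + 28 = 51)
f(V) = -64 + 4*V² (f(V) = 4*(-(-8)*(-2) + V²) = 4*(-4*4 + V²) = 4*(-16 + V²) = -64 + 4*V²)
l - f(j) = 553 - (-64 + 4*51²) = 553 - (-64 + 4*2601) = 553 - (-64 + 10404) = 553 - 1*10340 = 553 - 10340 = -9787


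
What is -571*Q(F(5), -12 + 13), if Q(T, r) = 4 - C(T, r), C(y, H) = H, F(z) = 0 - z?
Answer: -1713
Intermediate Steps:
F(z) = -z
Q(T, r) = 4 - r
-571*Q(F(5), -12 + 13) = -571*(4 - (-12 + 13)) = -571*(4 - 1*1) = -571*(4 - 1) = -571*3 = -1713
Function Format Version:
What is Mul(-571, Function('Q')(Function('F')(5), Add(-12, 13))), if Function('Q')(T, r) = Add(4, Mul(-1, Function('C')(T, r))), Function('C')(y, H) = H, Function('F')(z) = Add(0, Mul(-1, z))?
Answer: -1713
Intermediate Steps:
Function('F')(z) = Mul(-1, z)
Function('Q')(T, r) = Add(4, Mul(-1, r))
Mul(-571, Function('Q')(Function('F')(5), Add(-12, 13))) = Mul(-571, Add(4, Mul(-1, Add(-12, 13)))) = Mul(-571, Add(4, Mul(-1, 1))) = Mul(-571, Add(4, -1)) = Mul(-571, 3) = -1713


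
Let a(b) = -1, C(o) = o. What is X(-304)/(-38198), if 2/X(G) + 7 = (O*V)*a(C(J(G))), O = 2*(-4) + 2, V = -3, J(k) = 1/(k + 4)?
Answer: 1/477475 ≈ 2.0944e-6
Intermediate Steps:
J(k) = 1/(4 + k)
O = -6 (O = -8 + 2 = -6)
X(G) = -2/25 (X(G) = 2/(-7 - 6*(-3)*(-1)) = 2/(-7 + 18*(-1)) = 2/(-7 - 18) = 2/(-25) = 2*(-1/25) = -2/25)
X(-304)/(-38198) = -2/25/(-38198) = -2/25*(-1/38198) = 1/477475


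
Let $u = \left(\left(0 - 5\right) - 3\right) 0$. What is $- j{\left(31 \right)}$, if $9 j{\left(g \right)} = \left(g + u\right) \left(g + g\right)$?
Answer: $- \frac{1922}{9} \approx -213.56$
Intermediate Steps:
$u = 0$ ($u = \left(\left(0 - 5\right) - 3\right) 0 = \left(-5 - 3\right) 0 = \left(-8\right) 0 = 0$)
$j{\left(g \right)} = \frac{2 g^{2}}{9}$ ($j{\left(g \right)} = \frac{\left(g + 0\right) \left(g + g\right)}{9} = \frac{g 2 g}{9} = \frac{2 g^{2}}{9}$)
$- j{\left(31 \right)} = - \frac{2 \cdot 31^{2}}{9} = - \frac{2 \cdot 961}{9} = \left(-1\right) \frac{1922}{9} = - \frac{1922}{9}$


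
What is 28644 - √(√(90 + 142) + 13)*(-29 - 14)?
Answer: 28644 + 43*√(13 + 2*√58) ≈ 28872.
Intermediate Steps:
28644 - √(√(90 + 142) + 13)*(-29 - 14) = 28644 - √(√232 + 13)*(-43) = 28644 - √(2*√58 + 13)*(-43) = 28644 - √(13 + 2*√58)*(-43) = 28644 - (-43)*√(13 + 2*√58) = 28644 + 43*√(13 + 2*√58)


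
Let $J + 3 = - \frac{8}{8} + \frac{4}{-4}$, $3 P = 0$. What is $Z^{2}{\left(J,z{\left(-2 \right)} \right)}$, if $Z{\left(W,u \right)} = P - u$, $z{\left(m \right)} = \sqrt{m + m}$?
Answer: $-4$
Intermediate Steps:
$P = 0$ ($P = \frac{1}{3} \cdot 0 = 0$)
$z{\left(m \right)} = \sqrt{2} \sqrt{m}$ ($z{\left(m \right)} = \sqrt{2 m} = \sqrt{2} \sqrt{m}$)
$J = -5$ ($J = -3 + \left(- \frac{8}{8} + \frac{4}{-4}\right) = -3 + \left(\left(-8\right) \frac{1}{8} + 4 \left(- \frac{1}{4}\right)\right) = -3 - 2 = -5$)
$Z{\left(W,u \right)} = - u$ ($Z{\left(W,u \right)} = 0 - u = - u$)
$Z^{2}{\left(J,z{\left(-2 \right)} \right)} = \left(- \sqrt{2} \sqrt{-2}\right)^{2} = \left(- \sqrt{2} i \sqrt{2}\right)^{2} = \left(- 2 i\right)^{2} = -4$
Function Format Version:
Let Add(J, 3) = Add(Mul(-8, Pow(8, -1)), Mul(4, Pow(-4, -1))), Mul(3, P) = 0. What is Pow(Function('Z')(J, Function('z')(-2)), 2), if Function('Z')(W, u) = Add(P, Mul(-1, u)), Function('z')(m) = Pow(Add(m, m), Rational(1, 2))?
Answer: -4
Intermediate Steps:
P = 0 (P = Mul(Rational(1, 3), 0) = 0)
Function('z')(m) = Mul(Pow(2, Rational(1, 2)), Pow(m, Rational(1, 2))) (Function('z')(m) = Pow(Mul(2, m), Rational(1, 2)) = Mul(Pow(2, Rational(1, 2)), Pow(m, Rational(1, 2))))
J = -5 (J = Add(-3, Add(Mul(-8, Pow(8, -1)), Mul(4, Pow(-4, -1)))) = Add(-3, Add(Mul(-8, Rational(1, 8)), Mul(4, Rational(-1, 4)))) = Add(-3, Add(-1, -1)) = Add(-3, -2) = -5)
Function('Z')(W, u) = Mul(-1, u) (Function('Z')(W, u) = Add(0, Mul(-1, u)) = Mul(-1, u))
Pow(Function('Z')(J, Function('z')(-2)), 2) = Pow(Mul(-1, Mul(Pow(2, Rational(1, 2)), Pow(-2, Rational(1, 2)))), 2) = Pow(Mul(-1, Mul(Pow(2, Rational(1, 2)), Mul(I, Pow(2, Rational(1, 2))))), 2) = Pow(Mul(-1, Mul(2, I)), 2) = Pow(Mul(-2, I), 2) = -4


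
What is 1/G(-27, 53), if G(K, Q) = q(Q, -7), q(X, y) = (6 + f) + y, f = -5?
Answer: -⅙ ≈ -0.16667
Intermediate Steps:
q(X, y) = 1 + y (q(X, y) = (6 - 5) + y = 1 + y)
G(K, Q) = -6 (G(K, Q) = 1 - 7 = -6)
1/G(-27, 53) = 1/(-6) = -⅙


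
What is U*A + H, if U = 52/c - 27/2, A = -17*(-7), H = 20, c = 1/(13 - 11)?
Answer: 21579/2 ≈ 10790.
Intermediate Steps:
c = ½ (c = 1/2 = ½ ≈ 0.50000)
A = 119
U = 181/2 (U = 52/(½) - 27/2 = 52*2 - 27*½ = 104 - 27/2 = 181/2 ≈ 90.500)
U*A + H = (181/2)*119 + 20 = 21539/2 + 20 = 21579/2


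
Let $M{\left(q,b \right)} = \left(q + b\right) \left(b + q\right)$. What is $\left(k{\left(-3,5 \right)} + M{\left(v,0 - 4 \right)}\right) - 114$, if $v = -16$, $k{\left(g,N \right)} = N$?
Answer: $291$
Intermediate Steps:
$M{\left(q,b \right)} = \left(b + q\right)^{2}$ ($M{\left(q,b \right)} = \left(b + q\right) \left(b + q\right) = \left(b + q\right)^{2}$)
$\left(k{\left(-3,5 \right)} + M{\left(v,0 - 4 \right)}\right) - 114 = \left(5 + \left(\left(0 - 4\right) - 16\right)^{2}\right) - 114 = \left(5 + \left(-4 - 16\right)^{2}\right) - 114 = \left(5 + \left(-20\right)^{2}\right) - 114 = \left(5 + 400\right) - 114 = 405 - 114 = 291$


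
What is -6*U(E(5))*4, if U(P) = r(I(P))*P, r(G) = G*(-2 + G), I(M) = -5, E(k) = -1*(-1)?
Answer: -840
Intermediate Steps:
E(k) = 1
U(P) = 35*P (U(P) = (-5*(-2 - 5))*P = (-5*(-7))*P = 35*P)
-6*U(E(5))*4 = -210*4 = -840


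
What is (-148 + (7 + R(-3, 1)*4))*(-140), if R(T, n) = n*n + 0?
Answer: 19180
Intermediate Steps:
R(T, n) = n² (R(T, n) = n² + 0 = n²)
(-148 + (7 + R(-3, 1)*4))*(-140) = (-148 + (7 + 1²*4))*(-140) = (-148 + (7 + 1*4))*(-140) = (-148 + (7 + 4))*(-140) = (-148 + 11)*(-140) = -137*(-140) = 19180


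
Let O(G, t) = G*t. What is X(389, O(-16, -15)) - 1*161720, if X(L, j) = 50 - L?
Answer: -162059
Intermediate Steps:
X(389, O(-16, -15)) - 1*161720 = (50 - 1*389) - 1*161720 = (50 - 389) - 161720 = -339 - 161720 = -162059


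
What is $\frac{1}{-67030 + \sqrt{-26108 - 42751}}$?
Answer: $- \frac{67030}{4493089759} - \frac{3 i \sqrt{7651}}{4493089759} \approx -1.4918 \cdot 10^{-5} - 5.8403 \cdot 10^{-8} i$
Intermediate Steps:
$\frac{1}{-67030 + \sqrt{-26108 - 42751}} = \frac{1}{-67030 + \sqrt{-68859}} = \frac{1}{-67030 + 3 i \sqrt{7651}}$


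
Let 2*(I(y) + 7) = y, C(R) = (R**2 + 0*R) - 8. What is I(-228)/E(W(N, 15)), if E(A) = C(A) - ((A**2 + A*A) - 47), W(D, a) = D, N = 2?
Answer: -121/35 ≈ -3.4571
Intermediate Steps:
C(R) = -8 + R**2 (C(R) = (R**2 + 0) - 8 = R**2 - 8 = -8 + R**2)
I(y) = -7 + y/2
E(A) = 39 - A**2 (E(A) = (-8 + A**2) - ((A**2 + A*A) - 47) = (-8 + A**2) - ((A**2 + A**2) - 47) = (-8 + A**2) - (2*A**2 - 47) = (-8 + A**2) - (-47 + 2*A**2) = (-8 + A**2) + (47 - 2*A**2) = 39 - A**2)
I(-228)/E(W(N, 15)) = (-7 + (1/2)*(-228))/(39 - 1*2**2) = (-7 - 114)/(39 - 1*4) = -121/(39 - 4) = -121/35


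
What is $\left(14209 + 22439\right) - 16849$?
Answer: $19799$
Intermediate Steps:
$\left(14209 + 22439\right) - 16849 = 36648 - 16849 = 19799$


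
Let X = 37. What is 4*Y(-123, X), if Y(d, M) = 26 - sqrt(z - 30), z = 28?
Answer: 104 - 4*I*sqrt(2) ≈ 104.0 - 5.6569*I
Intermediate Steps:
Y(d, M) = 26 - I*sqrt(2) (Y(d, M) = 26 - sqrt(28 - 30) = 26 - sqrt(-2) = 26 - I*sqrt(2))
4*Y(-123, X) = 4*(26 - I*sqrt(2)) = 104 - 4*I*sqrt(2)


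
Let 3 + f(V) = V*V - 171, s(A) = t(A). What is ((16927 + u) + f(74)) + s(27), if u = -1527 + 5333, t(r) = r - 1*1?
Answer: 26061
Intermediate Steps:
t(r) = -1 + r (t(r) = r - 1 = -1 + r)
u = 3806
s(A) = -1 + A
f(V) = -174 + V**2 (f(V) = -3 + (V*V - 171) = -3 + (V**2 - 171) = -3 + (-171 + V**2) = -174 + V**2)
((16927 + u) + f(74)) + s(27) = ((16927 + 3806) + (-174 + 74**2)) + (-1 + 27) = (20733 + (-174 + 5476)) + 26 = (20733 + 5302) + 26 = 26035 + 26 = 26061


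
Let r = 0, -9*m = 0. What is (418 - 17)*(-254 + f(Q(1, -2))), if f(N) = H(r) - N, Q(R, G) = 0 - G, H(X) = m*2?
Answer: -102656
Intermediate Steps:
m = 0 (m = -⅑*0 = 0)
H(X) = 0 (H(X) = 0*2 = 0)
Q(R, G) = -G
f(N) = -N (f(N) = 0 - N = -N)
(418 - 17)*(-254 + f(Q(1, -2))) = (418 - 17)*(-254 - (-1)*(-2)) = 401*(-254 - 1*2) = 401*(-254 - 2) = 401*(-256) = -102656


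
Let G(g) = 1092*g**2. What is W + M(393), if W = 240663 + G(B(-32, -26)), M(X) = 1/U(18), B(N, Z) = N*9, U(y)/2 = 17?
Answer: 3087727375/34 ≈ 9.0815e+7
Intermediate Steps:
U(y) = 34 (U(y) = 2*17 = 34)
B(N, Z) = 9*N
M(X) = 1/34
W = 90815511 (W = 240663 + 1092*(9*(-32))**2 = 240663 + 1092*(-288)**2 = 240663 + 1092*82944 = 240663 + 90574848 = 90815511)
W + M(393) = 90815511 + 1/34 = 3087727375/34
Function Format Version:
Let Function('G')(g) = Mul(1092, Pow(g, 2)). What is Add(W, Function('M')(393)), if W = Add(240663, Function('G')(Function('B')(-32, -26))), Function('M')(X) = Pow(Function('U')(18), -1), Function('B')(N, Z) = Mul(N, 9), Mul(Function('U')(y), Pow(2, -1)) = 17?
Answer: Rational(3087727375, 34) ≈ 9.0815e+7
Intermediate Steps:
Function('U')(y) = 34 (Function('U')(y) = Mul(2, 17) = 34)
Function('B')(N, Z) = Mul(9, N)
Function('M')(X) = Rational(1, 34) (Function('M')(X) = Pow(34, -1) = Rational(1, 34))
W = 90815511 (W = Add(240663, Mul(1092, Pow(Mul(9, -32), 2))) = Add(240663, Mul(1092, Pow(-288, 2))) = Add(240663, Mul(1092, 82944)) = Add(240663, 90574848) = 90815511)
Add(W, Function('M')(393)) = Add(90815511, Rational(1, 34)) = Rational(3087727375, 34)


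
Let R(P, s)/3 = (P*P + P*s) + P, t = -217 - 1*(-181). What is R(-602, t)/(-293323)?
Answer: -1150422/293323 ≈ -3.9220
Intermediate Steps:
t = -36 (t = -217 + 181 = -36)
R(P, s) = 3*P + 3*P**2 + 3*P*s (R(P, s) = 3*((P*P + P*s) + P) = 3*((P**2 + P*s) + P) = 3*(P + P**2 + P*s) = 3*P + 3*P**2 + 3*P*s)
R(-602, t)/(-293323) = (3*(-602)*(1 - 602 - 36))/(-293323) = (3*(-602)*(-637))*(-1/293323) = 1150422*(-1/293323) = -1150422/293323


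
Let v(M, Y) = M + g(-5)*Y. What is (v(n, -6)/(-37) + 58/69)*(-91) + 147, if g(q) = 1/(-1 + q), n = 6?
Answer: 223958/2553 ≈ 87.724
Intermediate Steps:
v(M, Y) = M - Y/6 (v(M, Y) = M + Y/(-1 - 5) = M + Y/(-6) = M - Y/6)
(v(n, -6)/(-37) + 58/69)*(-91) + 147 = ((6 - 1/6*(-6))/(-37) + 58/69)*(-91) + 147 = ((6 + 1)*(-1/37) + 58*(1/69))*(-91) + 147 = (7*(-1/37) + 58/69)*(-91) + 147 = (-7/37 + 58/69)*(-91) + 147 = (1663/2553)*(-91) + 147 = -151333/2553 + 147 = 223958/2553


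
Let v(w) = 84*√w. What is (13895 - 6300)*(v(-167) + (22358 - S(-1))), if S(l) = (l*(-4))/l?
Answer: 169839390 + 637980*I*√167 ≈ 1.6984e+8 + 8.2445e+6*I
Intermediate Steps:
S(l) = -4 (S(l) = (-4*l)/l = -4)
(13895 - 6300)*(v(-167) + (22358 - S(-1))) = (13895 - 6300)*(84*√(-167) + (22358 - 1*(-4))) = 7595*(84*(I*√167) + (22358 + 4)) = 7595*(84*I*√167 + 22362) = 7595*(22362 + 84*I*√167) = 169839390 + 637980*I*√167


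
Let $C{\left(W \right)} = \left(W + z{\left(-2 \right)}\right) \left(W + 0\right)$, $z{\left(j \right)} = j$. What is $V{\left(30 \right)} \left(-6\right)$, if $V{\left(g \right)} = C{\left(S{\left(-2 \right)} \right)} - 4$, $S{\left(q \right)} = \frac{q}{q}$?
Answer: $30$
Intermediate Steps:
$S{\left(q \right)} = 1$
$C{\left(W \right)} = W \left(-2 + W\right)$ ($C{\left(W \right)} = \left(W - 2\right) \left(W + 0\right) = \left(-2 + W\right) W = W \left(-2 + W\right)$)
$V{\left(g \right)} = -5$ ($V{\left(g \right)} = 1 \left(-2 + 1\right) - 4 = 1 \left(-1\right) - 4 = -1 - 4 = -5$)
$V{\left(30 \right)} \left(-6\right) = \left(-5\right) \left(-6\right) = 30$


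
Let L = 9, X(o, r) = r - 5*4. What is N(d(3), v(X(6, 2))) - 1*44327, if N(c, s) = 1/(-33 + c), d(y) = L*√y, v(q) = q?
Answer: -12500225/282 - √3/94 ≈ -44327.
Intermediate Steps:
X(o, r) = -20 + r (X(o, r) = r - 20 = -20 + r)
d(y) = 9*√y
N(d(3), v(X(6, 2))) - 1*44327 = 1/(-33 + 9*√3) - 1*44327 = 1/(-33 + 9*√3) - 44327 = -44327 + 1/(-33 + 9*√3)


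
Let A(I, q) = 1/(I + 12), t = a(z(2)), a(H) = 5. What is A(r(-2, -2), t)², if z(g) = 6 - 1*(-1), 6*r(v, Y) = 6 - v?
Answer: 9/1600 ≈ 0.0056250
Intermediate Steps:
r(v, Y) = 1 - v/6 (r(v, Y) = (6 - v)/6 = 1 - v/6)
z(g) = 7 (z(g) = 6 + 1 = 7)
t = 5
A(I, q) = 1/(12 + I)
A(r(-2, -2), t)² = (1/(12 + (1 - ⅙*(-2))))² = (1/(12 + (1 + ⅓)))² = (1/(12 + 4/3))² = (1/(40/3))² = (3/40)² = 9/1600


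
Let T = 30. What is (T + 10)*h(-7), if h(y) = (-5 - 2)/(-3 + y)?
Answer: 28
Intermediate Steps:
h(y) = -7/(-3 + y)
(T + 10)*h(-7) = (30 + 10)*(-7/(-3 - 7)) = 40*(-7/(-10)) = 40*(-7*(-⅒)) = 40*(7/10) = 28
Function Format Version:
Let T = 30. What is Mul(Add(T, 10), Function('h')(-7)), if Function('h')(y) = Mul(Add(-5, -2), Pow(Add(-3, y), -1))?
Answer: 28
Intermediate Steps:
Function('h')(y) = Mul(-7, Pow(Add(-3, y), -1))
Mul(Add(T, 10), Function('h')(-7)) = Mul(Add(30, 10), Mul(-7, Pow(Add(-3, -7), -1))) = Mul(40, Mul(-7, Pow(-10, -1))) = Mul(40, Mul(-7, Rational(-1, 10))) = Mul(40, Rational(7, 10)) = 28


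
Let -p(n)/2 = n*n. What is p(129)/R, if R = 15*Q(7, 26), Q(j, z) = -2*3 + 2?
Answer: 5547/10 ≈ 554.70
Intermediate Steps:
Q(j, z) = -4 (Q(j, z) = -6 + 2 = -4)
p(n) = -2*n**2 (p(n) = -2*n*n = -2*n**2)
R = -60 (R = 15*(-4) = -60)
p(129)/R = -2*129**2/(-60) = -2*16641*(-1/60) = -33282*(-1/60) = 5547/10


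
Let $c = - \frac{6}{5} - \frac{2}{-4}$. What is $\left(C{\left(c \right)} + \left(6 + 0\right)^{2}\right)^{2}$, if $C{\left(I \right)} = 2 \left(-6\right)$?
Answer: $576$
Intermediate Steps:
$c = - \frac{7}{10}$ ($c = \left(-6\right) \frac{1}{5} - - \frac{1}{2} = - \frac{6}{5} + \frac{1}{2} = - \frac{7}{10} \approx -0.7$)
$C{\left(I \right)} = -12$
$\left(C{\left(c \right)} + \left(6 + 0\right)^{2}\right)^{2} = \left(-12 + \left(6 + 0\right)^{2}\right)^{2} = \left(-12 + 6^{2}\right)^{2} = \left(-12 + 36\right)^{2} = 24^{2} = 576$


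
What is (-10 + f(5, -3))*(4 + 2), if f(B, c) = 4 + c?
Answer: -54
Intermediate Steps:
(-10 + f(5, -3))*(4 + 2) = (-10 + (4 - 3))*(4 + 2) = (-10 + 1)*6 = -9*6 = -54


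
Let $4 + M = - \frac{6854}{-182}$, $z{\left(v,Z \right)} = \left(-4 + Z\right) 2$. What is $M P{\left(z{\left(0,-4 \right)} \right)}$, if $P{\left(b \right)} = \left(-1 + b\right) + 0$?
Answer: $- \frac{52071}{91} \approx -572.21$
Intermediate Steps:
$z{\left(v,Z \right)} = -8 + 2 Z$
$M = \frac{3063}{91}$ ($M = -4 - \frac{6854}{-182} = -4 - - \frac{3427}{91} = -4 + \frac{3427}{91} = \frac{3063}{91} \approx 33.659$)
$P{\left(b \right)} = -1 + b$
$M P{\left(z{\left(0,-4 \right)} \right)} = \frac{3063 \left(-1 + \left(-8 + 2 \left(-4\right)\right)\right)}{91} = \frac{3063 \left(-1 - 16\right)}{91} = \frac{3063}{91} \left(-17\right) = - \frac{52071}{91}$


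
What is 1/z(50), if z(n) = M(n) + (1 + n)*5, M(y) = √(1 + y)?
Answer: 5/1274 - √51/64974 ≈ 0.0038147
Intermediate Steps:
z(n) = 5 + √(1 + n) + 5*n (z(n) = √(1 + n) + (1 + n)*5 = √(1 + n) + (5 + 5*n) = 5 + √(1 + n) + 5*n)
1/z(50) = 1/(5 + √(1 + 50) + 5*50) = 1/(5 + √51 + 250) = 1/(255 + √51)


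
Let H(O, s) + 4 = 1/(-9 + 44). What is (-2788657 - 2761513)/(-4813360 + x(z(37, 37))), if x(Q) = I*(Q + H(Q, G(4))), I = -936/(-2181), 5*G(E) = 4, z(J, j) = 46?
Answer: 70612037825/61237743124 ≈ 1.1531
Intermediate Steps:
G(E) = ⅘ (G(E) = (⅕)*4 = ⅘)
H(O, s) = -139/35 (H(O, s) = -4 + 1/(-9 + 44) = -4 + 1/35 = -139/35)
I = 312/727 (I = -936*(-1/2181) = 312/727 ≈ 0.42916)
x(Q) = -43368/25445 + 312*Q/727 (x(Q) = 312*(Q - 139/35)/727 = 312*(-139/35 + Q)/727 = -43368/25445 + 312*Q/727)
(-2788657 - 2761513)/(-4813360 + x(z(37, 37))) = (-2788657 - 2761513)/(-4813360 + (-43368/25445 + (312/727)*46)) = -5550170/(-4813360 + (-43368/25445 + 14352/727)) = -5550170/(-4813360 + 458952/25445) = -5550170/(-122475486248/25445) = -5550170*(-25445/122475486248) = 70612037825/61237743124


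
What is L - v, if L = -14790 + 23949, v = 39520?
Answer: -30361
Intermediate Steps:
L = 9159
L - v = 9159 - 1*39520 = 9159 - 39520 = -30361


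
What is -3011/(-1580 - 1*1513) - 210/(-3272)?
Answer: 5250761/5060148 ≈ 1.0377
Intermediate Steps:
-3011/(-1580 - 1*1513) - 210/(-3272) = -3011/(-1580 - 1513) - 210*(-1/3272) = -3011/(-3093) + 105/1636 = -3011*(-1/3093) + 105/1636 = 3011/3093 + 105/1636 = 5250761/5060148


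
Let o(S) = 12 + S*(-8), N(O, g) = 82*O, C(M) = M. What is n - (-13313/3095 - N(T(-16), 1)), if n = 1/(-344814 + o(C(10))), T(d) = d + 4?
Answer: -1045739822389/1067409790 ≈ -979.70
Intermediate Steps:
T(d) = 4 + d
o(S) = 12 - 8*S
n = -1/344882 (n = 1/(-344814 + (12 - 8*10)) = 1/(-344814 + (12 - 80)) = 1/(-344814 - 68) = 1/(-344882) = -1/344882 ≈ -2.8995e-6)
n - (-13313/3095 - N(T(-16), 1)) = -1/344882 - (-13313/3095 - 82*(4 - 16)) = -1/344882 - (-13313*1/3095 - 82*(-12)) = -1/344882 - (-13313/3095 - 1*(-984)) = -1/344882 - (-13313/3095 + 984) = -1/344882 - 1*3032167/3095 = -1/344882 - 3032167/3095 = -1045739822389/1067409790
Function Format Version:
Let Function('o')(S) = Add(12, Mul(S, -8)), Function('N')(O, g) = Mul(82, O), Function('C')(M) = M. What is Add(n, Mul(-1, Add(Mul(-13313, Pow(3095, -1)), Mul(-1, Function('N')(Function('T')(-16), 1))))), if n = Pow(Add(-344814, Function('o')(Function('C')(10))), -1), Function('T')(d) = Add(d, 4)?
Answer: Rational(-1045739822389, 1067409790) ≈ -979.70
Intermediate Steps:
Function('T')(d) = Add(4, d)
Function('o')(S) = Add(12, Mul(-8, S))
n = Rational(-1, 344882) (n = Pow(Add(-344814, Add(12, Mul(-8, 10))), -1) = Pow(Add(-344814, Add(12, -80)), -1) = Pow(Add(-344814, -68), -1) = Pow(-344882, -1) = Rational(-1, 344882) ≈ -2.8995e-6)
Add(n, Mul(-1, Add(Mul(-13313, Pow(3095, -1)), Mul(-1, Function('N')(Function('T')(-16), 1))))) = Add(Rational(-1, 344882), Mul(-1, Add(Mul(-13313, Pow(3095, -1)), Mul(-1, Mul(82, Add(4, -16)))))) = Add(Rational(-1, 344882), Mul(-1, Add(Mul(-13313, Rational(1, 3095)), Mul(-1, Mul(82, -12))))) = Add(Rational(-1, 344882), Mul(-1, Add(Rational(-13313, 3095), Mul(-1, -984)))) = Add(Rational(-1, 344882), Mul(-1, Add(Rational(-13313, 3095), 984))) = Add(Rational(-1, 344882), Mul(-1, Rational(3032167, 3095))) = Add(Rational(-1, 344882), Rational(-3032167, 3095)) = Rational(-1045739822389, 1067409790)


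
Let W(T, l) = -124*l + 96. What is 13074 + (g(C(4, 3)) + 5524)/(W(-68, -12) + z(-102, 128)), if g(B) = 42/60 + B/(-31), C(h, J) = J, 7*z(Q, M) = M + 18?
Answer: 45542716349/3482540 ≈ 13077.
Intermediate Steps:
z(Q, M) = 18/7 + M/7 (z(Q, M) = (M + 18)/7 = (18 + M)/7 = 18/7 + M/7)
g(B) = 7/10 - B/31 (g(B) = 42*(1/60) + B*(-1/31) = 7/10 - B/31)
W(T, l) = 96 - 124*l
13074 + (g(C(4, 3)) + 5524)/(W(-68, -12) + z(-102, 128)) = 13074 + ((7/10 - 1/31*3) + 5524)/((96 - 124*(-12)) + (18/7 + (⅐)*128)) = 13074 + ((7/10 - 3/31) + 5524)/((96 + 1488) + (18/7 + 128/7)) = 13074 + (187/310 + 5524)/(1584 + 146/7) = 13074 + 1712627/(310*(11234/7)) = 13074 + (1712627/310)*(7/11234) = 13074 + 11988389/3482540 = 45542716349/3482540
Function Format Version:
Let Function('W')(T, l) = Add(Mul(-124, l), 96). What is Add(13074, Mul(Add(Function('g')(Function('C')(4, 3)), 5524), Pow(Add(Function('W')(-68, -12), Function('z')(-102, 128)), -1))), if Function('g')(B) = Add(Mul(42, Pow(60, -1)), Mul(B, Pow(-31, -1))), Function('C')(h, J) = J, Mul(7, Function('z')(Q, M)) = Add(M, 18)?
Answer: Rational(45542716349, 3482540) ≈ 13077.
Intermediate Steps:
Function('z')(Q, M) = Add(Rational(18, 7), Mul(Rational(1, 7), M)) (Function('z')(Q, M) = Mul(Rational(1, 7), Add(M, 18)) = Mul(Rational(1, 7), Add(18, M)) = Add(Rational(18, 7), Mul(Rational(1, 7), M)))
Function('g')(B) = Add(Rational(7, 10), Mul(Rational(-1, 31), B)) (Function('g')(B) = Add(Mul(42, Rational(1, 60)), Mul(B, Rational(-1, 31))) = Add(Rational(7, 10), Mul(Rational(-1, 31), B)))
Function('W')(T, l) = Add(96, Mul(-124, l))
Add(13074, Mul(Add(Function('g')(Function('C')(4, 3)), 5524), Pow(Add(Function('W')(-68, -12), Function('z')(-102, 128)), -1))) = Add(13074, Mul(Add(Add(Rational(7, 10), Mul(Rational(-1, 31), 3)), 5524), Pow(Add(Add(96, Mul(-124, -12)), Add(Rational(18, 7), Mul(Rational(1, 7), 128))), -1))) = Add(13074, Mul(Add(Add(Rational(7, 10), Rational(-3, 31)), 5524), Pow(Add(Add(96, 1488), Add(Rational(18, 7), Rational(128, 7))), -1))) = Add(13074, Mul(Add(Rational(187, 310), 5524), Pow(Add(1584, Rational(146, 7)), -1))) = Add(13074, Mul(Rational(1712627, 310), Pow(Rational(11234, 7), -1))) = Add(13074, Mul(Rational(1712627, 310), Rational(7, 11234))) = Add(13074, Rational(11988389, 3482540)) = Rational(45542716349, 3482540)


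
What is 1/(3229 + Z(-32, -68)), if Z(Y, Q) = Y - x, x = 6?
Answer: 1/3191 ≈ 0.00031338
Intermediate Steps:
Z(Y, Q) = -6 + Y (Z(Y, Q) = Y - 1*6 = Y - 6 = -6 + Y)
1/(3229 + Z(-32, -68)) = 1/(3229 + (-6 - 32)) = 1/(3229 - 38) = 1/3191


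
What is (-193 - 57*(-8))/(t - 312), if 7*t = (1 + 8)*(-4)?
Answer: -1841/2220 ≈ -0.82928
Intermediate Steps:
t = -36/7 (t = ((1 + 8)*(-4))/7 = (9*(-4))/7 = (1/7)*(-36) = -36/7 ≈ -5.1429)
(-193 - 57*(-8))/(t - 312) = (-193 - 57*(-8))/(-36/7 - 312) = (-193 + 456)/(-2220/7) = 263*(-7/2220) = -1841/2220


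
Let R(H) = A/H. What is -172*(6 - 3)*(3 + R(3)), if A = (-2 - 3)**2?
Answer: -5848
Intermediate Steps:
A = 25 (A = (-5)**2 = 25)
R(H) = 25/H
-172*(6 - 3)*(3 + R(3)) = -172*(6 - 3)*(3 + 25/3) = -516*(3 + 25*(1/3)) = -516*(3 + 25/3) = -516*34/3 = -172*34 = -5848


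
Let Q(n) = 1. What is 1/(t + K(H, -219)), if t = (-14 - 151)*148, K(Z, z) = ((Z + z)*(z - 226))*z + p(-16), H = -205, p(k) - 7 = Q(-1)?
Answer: -1/41345332 ≈ -2.4187e-8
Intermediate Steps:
p(k) = 8 (p(k) = 7 + 1 = 8)
K(Z, z) = 8 + z*(-226 + z)*(Z + z) (K(Z, z) = ((Z + z)*(z - 226))*z + 8 = ((Z + z)*(-226 + z))*z + 8 = ((-226 + z)*(Z + z))*z + 8 = z*(-226 + z)*(Z + z) + 8 = 8 + z*(-226 + z)*(Z + z))
t = -24420 (t = -165*148 = -24420)
1/(t + K(H, -219)) = 1/(-24420 + (8 + (-219)³ - 226*(-219)² - 205*(-219)² - 226*(-205)*(-219))) = 1/(-24420 + (8 - 10503459 - 226*47961 - 205*47961 - 10146270)) = 1/(-24420 + (8 - 10503459 - 10839186 - 9832005 - 10146270)) = 1/(-24420 - 41320912) = 1/(-41345332) = -1/41345332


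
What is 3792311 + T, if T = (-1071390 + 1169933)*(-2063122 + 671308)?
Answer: -137149734691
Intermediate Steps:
T = -137153527002 (T = 98543*(-1391814) = -137153527002)
3792311 + T = 3792311 - 137153527002 = -137149734691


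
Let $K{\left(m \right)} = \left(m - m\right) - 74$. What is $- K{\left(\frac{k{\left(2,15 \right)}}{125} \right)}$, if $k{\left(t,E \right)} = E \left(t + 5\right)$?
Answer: $74$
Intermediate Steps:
$k{\left(t,E \right)} = E \left(5 + t\right)$
$K{\left(m \right)} = -74$ ($K{\left(m \right)} = 0 - 74 = -74$)
$- K{\left(\frac{k{\left(2,15 \right)}}{125} \right)} = \left(-1\right) \left(-74\right) = 74$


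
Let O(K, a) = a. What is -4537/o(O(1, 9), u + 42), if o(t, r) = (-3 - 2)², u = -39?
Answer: -4537/25 ≈ -181.48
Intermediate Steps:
o(t, r) = 25 (o(t, r) = (-5)² = 25)
-4537/o(O(1, 9), u + 42) = -4537/25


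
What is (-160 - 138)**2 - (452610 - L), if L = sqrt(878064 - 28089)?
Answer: -363806 + 5*sqrt(33999) ≈ -3.6288e+5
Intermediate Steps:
L = 5*sqrt(33999) (L = sqrt(849975) = 5*sqrt(33999) ≈ 921.94)
(-160 - 138)**2 - (452610 - L) = (-160 - 138)**2 - (452610 - 5*sqrt(33999)) = (-298)**2 - (452610 - 5*sqrt(33999)) = 88804 + (-452610 + 5*sqrt(33999)) = -363806 + 5*sqrt(33999)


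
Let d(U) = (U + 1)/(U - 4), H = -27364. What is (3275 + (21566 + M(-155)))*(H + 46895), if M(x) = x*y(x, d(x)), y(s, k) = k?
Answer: 76675756819/159 ≈ 4.8224e+8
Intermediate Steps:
d(U) = (1 + U)/(-4 + U)
M(x) = x*(1 + x)/(-4 + x) (M(x) = x*((1 + x)/(-4 + x)) = x*(1 + x)/(-4 + x))
(3275 + (21566 + M(-155)))*(H + 46895) = (3275 + (21566 - 155*(1 - 155)/(-4 - 155)))*(-27364 + 46895) = (3275 + (21566 - 155*(-154)/(-159)))*19531 = (3275 + (21566 - 155*(-1/159)*(-154)))*19531 = (3275 + (21566 - 23870/159))*19531 = (3275 + 3405124/159)*19531 = (3925849/159)*19531 = 76675756819/159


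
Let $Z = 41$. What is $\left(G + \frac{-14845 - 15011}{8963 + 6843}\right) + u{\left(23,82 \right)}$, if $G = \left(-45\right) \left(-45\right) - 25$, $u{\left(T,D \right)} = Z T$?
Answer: $\frac{23243601}{7903} \approx 2941.1$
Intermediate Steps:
$u{\left(T,D \right)} = 41 T$
$G = 2000$ ($G = 2025 - 25 = 2000$)
$\left(G + \frac{-14845 - 15011}{8963 + 6843}\right) + u{\left(23,82 \right)} = \left(2000 + \frac{-14845 - 15011}{8963 + 6843}\right) + 41 \cdot 23 = \left(2000 - \frac{29856}{15806}\right) + 943 = \left(2000 - \frac{14928}{7903}\right) + 943 = \frac{15791072}{7903} + 943 = \frac{23243601}{7903}$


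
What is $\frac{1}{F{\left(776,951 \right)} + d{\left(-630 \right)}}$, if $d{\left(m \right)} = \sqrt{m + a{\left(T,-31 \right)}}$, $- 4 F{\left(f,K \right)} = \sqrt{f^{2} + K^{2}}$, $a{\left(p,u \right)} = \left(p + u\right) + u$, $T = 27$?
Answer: $- \frac{4}{\sqrt{1506577} - 4 i \sqrt{665}} \approx -0.003236 - 0.00027195 i$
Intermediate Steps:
$a{\left(p,u \right)} = p + 2 u$
$F{\left(f,K \right)} = - \frac{\sqrt{K^{2} + f^{2}}}{4}$ ($F{\left(f,K \right)} = - \frac{\sqrt{f^{2} + K^{2}}}{4} = - \frac{\sqrt{K^{2} + f^{2}}}{4}$)
$d{\left(m \right)} = \sqrt{-35 + m}$ ($d{\left(m \right)} = \sqrt{m + \left(27 + 2 \left(-31\right)\right)} = \sqrt{m + \left(27 - 62\right)} = \sqrt{m - 35} = \sqrt{-35 + m}$)
$\frac{1}{F{\left(776,951 \right)} + d{\left(-630 \right)}} = \frac{1}{- \frac{\sqrt{951^{2} + 776^{2}}}{4} + \sqrt{-35 - 630}} = \frac{1}{- \frac{\sqrt{904401 + 602176}}{4} + \sqrt{-665}} = \frac{1}{- \frac{\sqrt{1506577}}{4} + i \sqrt{665}}$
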